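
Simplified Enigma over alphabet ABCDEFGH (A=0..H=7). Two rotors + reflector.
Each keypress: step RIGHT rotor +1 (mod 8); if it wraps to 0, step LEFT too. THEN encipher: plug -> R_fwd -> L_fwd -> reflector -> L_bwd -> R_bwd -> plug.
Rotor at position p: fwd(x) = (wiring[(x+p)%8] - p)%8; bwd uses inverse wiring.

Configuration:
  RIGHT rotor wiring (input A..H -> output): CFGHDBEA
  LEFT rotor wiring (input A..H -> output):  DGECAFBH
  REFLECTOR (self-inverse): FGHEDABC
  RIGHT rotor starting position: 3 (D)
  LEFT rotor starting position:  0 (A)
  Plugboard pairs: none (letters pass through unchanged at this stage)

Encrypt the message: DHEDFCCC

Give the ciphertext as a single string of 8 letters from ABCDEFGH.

Answer: BFBBGDAG

Derivation:
Char 1 ('D'): step: R->4, L=0; D->plug->D->R->E->L->A->refl->F->L'->F->R'->B->plug->B
Char 2 ('H'): step: R->5, L=0; H->plug->H->R->G->L->B->refl->G->L'->B->R'->F->plug->F
Char 3 ('E'): step: R->6, L=0; E->plug->E->R->A->L->D->refl->E->L'->C->R'->B->plug->B
Char 4 ('D'): step: R->7, L=0; D->plug->D->R->H->L->H->refl->C->L'->D->R'->B->plug->B
Char 5 ('F'): step: R->0, L->1 (L advanced); F->plug->F->R->B->L->D->refl->E->L'->E->R'->G->plug->G
Char 6 ('C'): step: R->1, L=1; C->plug->C->R->G->L->G->refl->B->L'->C->R'->D->plug->D
Char 7 ('C'): step: R->2, L=1; C->plug->C->R->B->L->D->refl->E->L'->E->R'->A->plug->A
Char 8 ('C'): step: R->3, L=1; C->plug->C->R->G->L->G->refl->B->L'->C->R'->G->plug->G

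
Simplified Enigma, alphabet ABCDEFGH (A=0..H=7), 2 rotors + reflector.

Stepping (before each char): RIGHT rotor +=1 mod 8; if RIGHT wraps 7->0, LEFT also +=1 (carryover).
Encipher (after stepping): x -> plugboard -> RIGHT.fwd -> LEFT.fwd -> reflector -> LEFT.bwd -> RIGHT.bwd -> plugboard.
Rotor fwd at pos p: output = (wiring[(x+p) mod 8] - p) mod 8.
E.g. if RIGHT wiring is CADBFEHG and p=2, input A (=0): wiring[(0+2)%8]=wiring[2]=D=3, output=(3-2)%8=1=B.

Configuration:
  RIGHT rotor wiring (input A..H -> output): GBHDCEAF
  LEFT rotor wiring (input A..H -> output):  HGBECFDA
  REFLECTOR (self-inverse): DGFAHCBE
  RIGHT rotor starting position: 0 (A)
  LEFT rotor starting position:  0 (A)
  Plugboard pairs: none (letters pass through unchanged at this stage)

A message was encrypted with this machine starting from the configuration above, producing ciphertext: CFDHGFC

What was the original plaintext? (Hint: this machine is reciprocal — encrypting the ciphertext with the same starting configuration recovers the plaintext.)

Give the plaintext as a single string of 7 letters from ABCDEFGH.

Answer: DCHAAGH

Derivation:
Char 1 ('C'): step: R->1, L=0; C->plug->C->R->C->L->B->refl->G->L'->B->R'->D->plug->D
Char 2 ('F'): step: R->2, L=0; F->plug->F->R->D->L->E->refl->H->L'->A->R'->C->plug->C
Char 3 ('D'): step: R->3, L=0; D->plug->D->R->F->L->F->refl->C->L'->E->R'->H->plug->H
Char 4 ('H'): step: R->4, L=0; H->plug->H->R->H->L->A->refl->D->L'->G->R'->A->plug->A
Char 5 ('G'): step: R->5, L=0; G->plug->G->R->G->L->D->refl->A->L'->H->R'->A->plug->A
Char 6 ('F'): step: R->6, L=0; F->plug->F->R->F->L->F->refl->C->L'->E->R'->G->plug->G
Char 7 ('C'): step: R->7, L=0; C->plug->C->R->C->L->B->refl->G->L'->B->R'->H->plug->H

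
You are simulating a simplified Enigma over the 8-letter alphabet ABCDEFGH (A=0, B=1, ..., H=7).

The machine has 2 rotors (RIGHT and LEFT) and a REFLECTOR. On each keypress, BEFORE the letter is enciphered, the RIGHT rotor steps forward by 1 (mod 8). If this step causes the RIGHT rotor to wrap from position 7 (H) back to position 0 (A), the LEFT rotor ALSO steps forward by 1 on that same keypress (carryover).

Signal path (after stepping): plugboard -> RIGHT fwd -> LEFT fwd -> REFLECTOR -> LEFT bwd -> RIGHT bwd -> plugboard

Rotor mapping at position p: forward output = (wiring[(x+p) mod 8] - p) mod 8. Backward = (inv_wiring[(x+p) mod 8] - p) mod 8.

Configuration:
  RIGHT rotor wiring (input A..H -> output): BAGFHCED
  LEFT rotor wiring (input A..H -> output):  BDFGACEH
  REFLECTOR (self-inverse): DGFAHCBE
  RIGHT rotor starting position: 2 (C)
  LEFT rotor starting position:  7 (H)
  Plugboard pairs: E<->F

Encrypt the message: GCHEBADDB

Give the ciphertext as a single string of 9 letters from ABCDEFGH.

Char 1 ('G'): step: R->3, L=7; G->plug->G->R->F->L->B->refl->G->L'->D->R'->H->plug->H
Char 2 ('C'): step: R->4, L=7; C->plug->C->R->A->L->A->refl->D->L'->G->R'->B->plug->B
Char 3 ('H'): step: R->5, L=7; H->plug->H->R->C->L->E->refl->H->L'->E->R'->D->plug->D
Char 4 ('E'): step: R->6, L=7; E->plug->F->R->H->L->F->refl->C->L'->B->R'->G->plug->G
Char 5 ('B'): step: R->7, L=7; B->plug->B->R->C->L->E->refl->H->L'->E->R'->A->plug->A
Char 6 ('A'): step: R->0, L->0 (L advanced); A->plug->A->R->B->L->D->refl->A->L'->E->R'->G->plug->G
Char 7 ('D'): step: R->1, L=0; D->plug->D->R->G->L->E->refl->H->L'->H->R'->A->plug->A
Char 8 ('D'): step: R->2, L=0; D->plug->D->R->A->L->B->refl->G->L'->D->R'->B->plug->B
Char 9 ('B'): step: R->3, L=0; B->plug->B->R->E->L->A->refl->D->L'->B->R'->D->plug->D

Answer: HBDGAGABD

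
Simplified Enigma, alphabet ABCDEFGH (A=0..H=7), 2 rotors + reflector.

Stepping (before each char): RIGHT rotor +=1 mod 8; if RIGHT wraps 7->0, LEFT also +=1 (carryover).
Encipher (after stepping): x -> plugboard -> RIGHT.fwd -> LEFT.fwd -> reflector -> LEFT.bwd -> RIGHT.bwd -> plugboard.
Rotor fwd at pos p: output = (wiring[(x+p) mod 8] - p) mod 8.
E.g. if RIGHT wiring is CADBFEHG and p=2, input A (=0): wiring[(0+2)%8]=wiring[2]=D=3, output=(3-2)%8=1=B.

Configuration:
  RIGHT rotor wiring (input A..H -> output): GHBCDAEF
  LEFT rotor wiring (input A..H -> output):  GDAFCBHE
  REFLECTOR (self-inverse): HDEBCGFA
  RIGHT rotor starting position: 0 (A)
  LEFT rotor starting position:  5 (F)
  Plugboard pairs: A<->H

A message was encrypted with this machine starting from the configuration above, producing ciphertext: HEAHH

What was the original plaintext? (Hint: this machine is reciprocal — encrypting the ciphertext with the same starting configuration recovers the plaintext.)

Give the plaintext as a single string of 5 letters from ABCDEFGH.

Answer: DDEBG

Derivation:
Char 1 ('H'): step: R->1, L=5; H->plug->A->R->G->L->A->refl->H->L'->C->R'->D->plug->D
Char 2 ('E'): step: R->2, L=5; E->plug->E->R->C->L->H->refl->A->L'->G->R'->D->plug->D
Char 3 ('A'): step: R->3, L=5; A->plug->H->R->G->L->A->refl->H->L'->C->R'->E->plug->E
Char 4 ('H'): step: R->4, L=5; H->plug->A->R->H->L->F->refl->G->L'->E->R'->B->plug->B
Char 5 ('H'): step: R->5, L=5; H->plug->A->R->D->L->B->refl->D->L'->F->R'->G->plug->G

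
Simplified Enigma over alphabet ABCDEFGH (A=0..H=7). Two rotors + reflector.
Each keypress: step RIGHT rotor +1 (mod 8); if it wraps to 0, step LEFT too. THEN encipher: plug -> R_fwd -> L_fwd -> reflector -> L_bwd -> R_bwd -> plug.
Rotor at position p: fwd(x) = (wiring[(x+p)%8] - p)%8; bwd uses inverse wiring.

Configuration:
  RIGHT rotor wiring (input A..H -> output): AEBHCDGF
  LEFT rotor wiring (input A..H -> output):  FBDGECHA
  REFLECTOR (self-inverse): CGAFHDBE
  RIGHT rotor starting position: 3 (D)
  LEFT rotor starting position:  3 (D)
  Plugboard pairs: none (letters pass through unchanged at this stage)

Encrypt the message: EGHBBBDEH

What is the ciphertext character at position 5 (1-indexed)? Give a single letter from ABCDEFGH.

Char 1 ('E'): step: R->4, L=3; E->plug->E->R->E->L->F->refl->D->L'->A->R'->F->plug->F
Char 2 ('G'): step: R->5, L=3; G->plug->G->R->C->L->H->refl->E->L'->D->R'->D->plug->D
Char 3 ('H'): step: R->6, L=3; H->plug->H->R->F->L->C->refl->A->L'->H->R'->B->plug->B
Char 4 ('B'): step: R->7, L=3; B->plug->B->R->B->L->B->refl->G->L'->G->R'->A->plug->A
Char 5 ('B'): step: R->0, L->4 (L advanced); B->plug->B->R->E->L->B->refl->G->L'->B->R'->C->plug->C

C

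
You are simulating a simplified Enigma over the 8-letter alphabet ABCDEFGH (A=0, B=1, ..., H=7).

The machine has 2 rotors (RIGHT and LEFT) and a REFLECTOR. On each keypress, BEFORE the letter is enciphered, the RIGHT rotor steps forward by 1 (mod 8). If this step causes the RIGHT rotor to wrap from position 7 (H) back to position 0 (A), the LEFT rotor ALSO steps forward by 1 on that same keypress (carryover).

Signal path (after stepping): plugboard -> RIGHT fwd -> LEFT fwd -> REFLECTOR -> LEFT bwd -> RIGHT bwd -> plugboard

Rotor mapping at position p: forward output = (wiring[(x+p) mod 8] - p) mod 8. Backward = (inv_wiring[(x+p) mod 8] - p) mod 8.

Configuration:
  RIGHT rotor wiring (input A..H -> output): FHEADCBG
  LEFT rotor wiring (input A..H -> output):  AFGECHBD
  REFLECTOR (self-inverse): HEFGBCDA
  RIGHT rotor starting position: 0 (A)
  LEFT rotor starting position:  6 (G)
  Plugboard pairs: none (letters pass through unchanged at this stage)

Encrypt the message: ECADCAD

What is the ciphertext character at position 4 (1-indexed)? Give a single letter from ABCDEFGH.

Char 1 ('E'): step: R->1, L=6; E->plug->E->R->B->L->F->refl->C->L'->C->R'->D->plug->D
Char 2 ('C'): step: R->2, L=6; C->plug->C->R->B->L->F->refl->C->L'->C->R'->A->plug->A
Char 3 ('A'): step: R->3, L=6; A->plug->A->R->F->L->G->refl->D->L'->A->R'->B->plug->B
Char 4 ('D'): step: R->4, L=6; D->plug->D->R->C->L->C->refl->F->L'->B->R'->E->plug->E

E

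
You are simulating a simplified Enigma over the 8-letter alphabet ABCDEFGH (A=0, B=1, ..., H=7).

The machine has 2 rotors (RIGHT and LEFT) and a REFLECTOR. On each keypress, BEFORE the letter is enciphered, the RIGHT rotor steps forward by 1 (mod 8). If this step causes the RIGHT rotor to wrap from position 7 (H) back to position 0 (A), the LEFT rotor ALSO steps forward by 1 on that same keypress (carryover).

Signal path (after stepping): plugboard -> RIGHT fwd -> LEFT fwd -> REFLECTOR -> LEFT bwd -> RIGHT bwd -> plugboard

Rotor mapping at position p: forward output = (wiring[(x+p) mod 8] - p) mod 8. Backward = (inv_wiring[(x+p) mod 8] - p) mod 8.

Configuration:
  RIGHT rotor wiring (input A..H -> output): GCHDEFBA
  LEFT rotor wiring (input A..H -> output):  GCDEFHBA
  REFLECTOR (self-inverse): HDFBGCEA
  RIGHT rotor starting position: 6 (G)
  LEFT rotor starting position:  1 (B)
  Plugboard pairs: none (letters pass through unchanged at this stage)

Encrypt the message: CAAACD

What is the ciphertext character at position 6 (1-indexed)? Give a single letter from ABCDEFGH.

Char 1 ('C'): step: R->7, L=1; C->plug->C->R->D->L->E->refl->G->L'->E->R'->E->plug->E
Char 2 ('A'): step: R->0, L->2 (L advanced); A->plug->A->R->G->L->E->refl->G->L'->F->R'->F->plug->F
Char 3 ('A'): step: R->1, L=2; A->plug->A->R->B->L->C->refl->F->L'->D->R'->D->plug->D
Char 4 ('A'): step: R->2, L=2; A->plug->A->R->F->L->G->refl->E->L'->G->R'->F->plug->F
Char 5 ('C'): step: R->3, L=2; C->plug->C->R->C->L->D->refl->B->L'->A->R'->A->plug->A
Char 6 ('D'): step: R->4, L=2; D->plug->D->R->E->L->H->refl->A->L'->H->R'->H->plug->H

H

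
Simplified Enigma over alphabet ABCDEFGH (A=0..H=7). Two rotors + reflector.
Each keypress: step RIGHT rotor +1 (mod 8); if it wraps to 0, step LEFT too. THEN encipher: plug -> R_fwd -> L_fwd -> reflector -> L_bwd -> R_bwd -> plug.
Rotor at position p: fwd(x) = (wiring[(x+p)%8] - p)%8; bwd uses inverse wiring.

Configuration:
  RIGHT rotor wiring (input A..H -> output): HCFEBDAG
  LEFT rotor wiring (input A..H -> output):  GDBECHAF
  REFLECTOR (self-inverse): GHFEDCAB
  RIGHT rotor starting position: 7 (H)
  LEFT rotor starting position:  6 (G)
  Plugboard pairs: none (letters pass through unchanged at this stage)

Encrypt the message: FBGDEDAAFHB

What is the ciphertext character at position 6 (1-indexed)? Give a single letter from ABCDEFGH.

Char 1 ('F'): step: R->0, L->7 (L advanced); F->plug->F->R->D->L->C->refl->F->L'->E->R'->D->plug->D
Char 2 ('B'): step: R->1, L=7; B->plug->B->R->E->L->F->refl->C->L'->D->R'->C->plug->C
Char 3 ('G'): step: R->2, L=7; G->plug->G->R->F->L->D->refl->E->L'->C->R'->B->plug->B
Char 4 ('D'): step: R->3, L=7; D->plug->D->R->F->L->D->refl->E->L'->C->R'->H->plug->H
Char 5 ('E'): step: R->4, L=7; E->plug->E->R->D->L->C->refl->F->L'->E->R'->C->plug->C
Char 6 ('D'): step: R->5, L=7; D->plug->D->R->C->L->E->refl->D->L'->F->R'->E->plug->E

E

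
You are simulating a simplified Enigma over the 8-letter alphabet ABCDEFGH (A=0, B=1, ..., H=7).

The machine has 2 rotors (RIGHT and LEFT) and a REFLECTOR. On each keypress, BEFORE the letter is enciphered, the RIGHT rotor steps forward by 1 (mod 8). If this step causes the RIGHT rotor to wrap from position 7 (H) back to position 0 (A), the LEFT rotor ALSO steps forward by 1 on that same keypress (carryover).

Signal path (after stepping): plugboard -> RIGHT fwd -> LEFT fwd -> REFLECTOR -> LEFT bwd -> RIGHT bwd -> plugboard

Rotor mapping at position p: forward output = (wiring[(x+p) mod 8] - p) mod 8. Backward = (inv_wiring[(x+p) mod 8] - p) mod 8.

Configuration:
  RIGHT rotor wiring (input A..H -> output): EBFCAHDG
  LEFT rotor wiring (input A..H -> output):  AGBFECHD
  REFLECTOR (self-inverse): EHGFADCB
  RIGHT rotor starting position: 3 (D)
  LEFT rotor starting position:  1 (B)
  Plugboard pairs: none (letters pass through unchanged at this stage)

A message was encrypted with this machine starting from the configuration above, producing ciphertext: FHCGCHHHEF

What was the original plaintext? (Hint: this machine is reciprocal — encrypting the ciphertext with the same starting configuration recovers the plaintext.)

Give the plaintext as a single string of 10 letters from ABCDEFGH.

Char 1 ('F'): step: R->4, L=1; F->plug->F->R->F->L->G->refl->C->L'->G->R'->H->plug->H
Char 2 ('H'): step: R->5, L=1; H->plug->H->R->D->L->D->refl->F->L'->A->R'->F->plug->F
Char 3 ('C'): step: R->6, L=1; C->plug->C->R->G->L->C->refl->G->L'->F->R'->A->plug->A
Char 4 ('G'): step: R->7, L=1; G->plug->G->R->A->L->F->refl->D->L'->D->R'->E->plug->E
Char 5 ('C'): step: R->0, L->2 (L advanced); C->plug->C->R->F->L->B->refl->H->L'->A->R'->E->plug->E
Char 6 ('H'): step: R->1, L=2; H->plug->H->R->D->L->A->refl->E->L'->H->R'->D->plug->D
Char 7 ('H'): step: R->2, L=2; H->plug->H->R->H->L->E->refl->A->L'->D->R'->A->plug->A
Char 8 ('H'): step: R->3, L=2; H->plug->H->R->C->L->C->refl->G->L'->G->R'->G->plug->G
Char 9 ('E'): step: R->4, L=2; E->plug->E->R->A->L->H->refl->B->L'->F->R'->F->plug->F
Char 10 ('F'): step: R->5, L=2; F->plug->F->R->A->L->H->refl->B->L'->F->R'->G->plug->G

Answer: HFAEEDAGFG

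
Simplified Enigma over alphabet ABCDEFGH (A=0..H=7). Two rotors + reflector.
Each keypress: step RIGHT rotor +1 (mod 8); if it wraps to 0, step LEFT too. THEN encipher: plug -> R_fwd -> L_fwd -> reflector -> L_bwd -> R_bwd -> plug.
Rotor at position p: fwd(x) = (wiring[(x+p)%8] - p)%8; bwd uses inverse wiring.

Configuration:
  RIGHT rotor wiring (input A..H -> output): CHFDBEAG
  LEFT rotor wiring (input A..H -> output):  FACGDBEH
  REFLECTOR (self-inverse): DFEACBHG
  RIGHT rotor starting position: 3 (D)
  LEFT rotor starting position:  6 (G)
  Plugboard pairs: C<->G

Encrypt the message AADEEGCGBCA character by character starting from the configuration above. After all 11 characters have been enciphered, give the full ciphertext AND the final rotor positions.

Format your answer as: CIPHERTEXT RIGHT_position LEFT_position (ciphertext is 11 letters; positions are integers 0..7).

Char 1 ('A'): step: R->4, L=6; A->plug->A->R->F->L->A->refl->D->L'->H->R'->H->plug->H
Char 2 ('A'): step: R->5, L=6; A->plug->A->R->H->L->D->refl->A->L'->F->R'->D->plug->D
Char 3 ('D'): step: R->6, L=6; D->plug->D->R->B->L->B->refl->F->L'->G->R'->H->plug->H
Char 4 ('E'): step: R->7, L=6; E->plug->E->R->E->L->E->refl->C->L'->D->R'->B->plug->B
Char 5 ('E'): step: R->0, L->7 (L advanced); E->plug->E->R->B->L->G->refl->H->L'->E->R'->F->plug->F
Char 6 ('G'): step: R->1, L=7; G->plug->C->R->C->L->B->refl->F->L'->H->R'->F->plug->F
Char 7 ('C'): step: R->2, L=7; C->plug->G->R->A->L->A->refl->D->L'->D->R'->A->plug->A
Char 8 ('G'): step: R->3, L=7; G->plug->C->R->B->L->G->refl->H->L'->E->R'->G->plug->C
Char 9 ('B'): step: R->4, L=7; B->plug->B->R->A->L->A->refl->D->L'->D->R'->F->plug->F
Char 10 ('C'): step: R->5, L=7; C->plug->G->R->G->L->C->refl->E->L'->F->R'->D->plug->D
Char 11 ('A'): step: R->6, L=7; A->plug->A->R->C->L->B->refl->F->L'->H->R'->E->plug->E
Final: ciphertext=HDHBFFACFDE, RIGHT=6, LEFT=7

Answer: HDHBFFACFDE 6 7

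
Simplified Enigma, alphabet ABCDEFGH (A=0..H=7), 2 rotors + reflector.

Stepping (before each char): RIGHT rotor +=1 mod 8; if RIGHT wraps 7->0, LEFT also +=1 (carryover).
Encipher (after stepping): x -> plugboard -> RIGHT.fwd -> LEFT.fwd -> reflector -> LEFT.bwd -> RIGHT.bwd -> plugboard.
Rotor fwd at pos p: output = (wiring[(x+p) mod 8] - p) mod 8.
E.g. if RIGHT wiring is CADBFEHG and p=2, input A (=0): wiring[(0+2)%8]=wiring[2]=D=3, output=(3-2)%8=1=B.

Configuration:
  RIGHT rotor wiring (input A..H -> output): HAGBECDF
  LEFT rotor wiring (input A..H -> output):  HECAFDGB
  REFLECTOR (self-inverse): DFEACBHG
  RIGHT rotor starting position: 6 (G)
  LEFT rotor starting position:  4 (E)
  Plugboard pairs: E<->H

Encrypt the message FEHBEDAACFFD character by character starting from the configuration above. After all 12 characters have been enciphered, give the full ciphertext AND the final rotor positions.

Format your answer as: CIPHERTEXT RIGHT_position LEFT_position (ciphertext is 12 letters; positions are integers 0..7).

Char 1 ('F'): step: R->7, L=4; F->plug->F->R->F->L->A->refl->D->L'->E->R'->H->plug->E
Char 2 ('E'): step: R->0, L->5 (L advanced); E->plug->H->R->F->L->F->refl->B->L'->B->R'->D->plug->D
Char 3 ('H'): step: R->1, L=5; H->plug->E->R->B->L->B->refl->F->L'->F->R'->B->plug->B
Char 4 ('B'): step: R->2, L=5; B->plug->B->R->H->L->A->refl->D->L'->G->R'->H->plug->E
Char 5 ('E'): step: R->3, L=5; E->plug->H->R->D->L->C->refl->E->L'->C->R'->E->plug->H
Char 6 ('D'): step: R->4, L=5; D->plug->D->R->B->L->B->refl->F->L'->F->R'->H->plug->E
Char 7 ('A'): step: R->5, L=5; A->plug->A->R->F->L->F->refl->B->L'->B->R'->F->plug->F
Char 8 ('A'): step: R->6, L=5; A->plug->A->R->F->L->F->refl->B->L'->B->R'->C->plug->C
Char 9 ('C'): step: R->7, L=5; C->plug->C->R->B->L->B->refl->F->L'->F->R'->F->plug->F
Char 10 ('F'): step: R->0, L->6 (L advanced); F->plug->F->R->C->L->B->refl->F->L'->H->R'->A->plug->A
Char 11 ('F'): step: R->1, L=6; F->plug->F->R->C->L->B->refl->F->L'->H->R'->A->plug->A
Char 12 ('D'): step: R->2, L=6; D->plug->D->R->A->L->A->refl->D->L'->B->R'->E->plug->H
Final: ciphertext=EDBEHEFCFAAH, RIGHT=2, LEFT=6

Answer: EDBEHEFCFAAH 2 6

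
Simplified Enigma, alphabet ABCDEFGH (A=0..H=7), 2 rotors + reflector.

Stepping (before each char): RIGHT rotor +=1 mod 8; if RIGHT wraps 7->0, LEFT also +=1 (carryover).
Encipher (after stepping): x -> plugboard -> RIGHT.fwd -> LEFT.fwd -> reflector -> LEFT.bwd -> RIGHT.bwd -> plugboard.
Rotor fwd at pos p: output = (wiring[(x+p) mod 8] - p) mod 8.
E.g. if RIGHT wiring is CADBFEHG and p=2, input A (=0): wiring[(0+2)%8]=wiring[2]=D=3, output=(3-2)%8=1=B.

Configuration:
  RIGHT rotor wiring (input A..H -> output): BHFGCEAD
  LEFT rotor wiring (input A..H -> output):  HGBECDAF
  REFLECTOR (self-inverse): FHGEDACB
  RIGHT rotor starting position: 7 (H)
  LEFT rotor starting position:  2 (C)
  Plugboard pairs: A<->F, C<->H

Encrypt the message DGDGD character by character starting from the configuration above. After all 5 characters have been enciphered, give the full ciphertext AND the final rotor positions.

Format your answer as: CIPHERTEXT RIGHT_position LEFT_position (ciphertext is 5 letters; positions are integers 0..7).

Answer: HEFBH 4 3

Derivation:
Char 1 ('D'): step: R->0, L->3 (L advanced); D->plug->D->R->G->L->D->refl->E->L'->F->R'->C->plug->H
Char 2 ('G'): step: R->1, L=3; G->plug->G->R->C->L->A->refl->F->L'->D->R'->E->plug->E
Char 3 ('D'): step: R->2, L=3; D->plug->D->R->C->L->A->refl->F->L'->D->R'->A->plug->F
Char 4 ('G'): step: R->3, L=3; G->plug->G->R->E->L->C->refl->G->L'->H->R'->B->plug->B
Char 5 ('D'): step: R->4, L=3; D->plug->D->R->H->L->G->refl->C->L'->E->R'->C->plug->H
Final: ciphertext=HEFBH, RIGHT=4, LEFT=3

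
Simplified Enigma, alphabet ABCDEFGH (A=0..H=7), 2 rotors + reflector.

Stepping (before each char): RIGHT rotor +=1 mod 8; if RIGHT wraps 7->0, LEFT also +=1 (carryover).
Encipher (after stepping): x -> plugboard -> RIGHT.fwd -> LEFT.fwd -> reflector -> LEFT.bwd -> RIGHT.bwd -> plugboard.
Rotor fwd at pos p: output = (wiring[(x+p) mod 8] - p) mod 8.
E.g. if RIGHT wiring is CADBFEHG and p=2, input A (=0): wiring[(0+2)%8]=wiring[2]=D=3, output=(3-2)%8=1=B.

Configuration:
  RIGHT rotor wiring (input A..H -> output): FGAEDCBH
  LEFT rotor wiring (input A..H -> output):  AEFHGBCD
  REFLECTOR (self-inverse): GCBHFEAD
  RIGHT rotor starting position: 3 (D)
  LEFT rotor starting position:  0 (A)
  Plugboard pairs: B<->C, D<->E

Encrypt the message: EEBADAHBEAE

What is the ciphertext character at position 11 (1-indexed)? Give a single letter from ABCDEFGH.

Char 1 ('E'): step: R->4, L=0; E->plug->D->R->D->L->H->refl->D->L'->H->R'->A->plug->A
Char 2 ('E'): step: R->5, L=0; E->plug->D->R->A->L->A->refl->G->L'->E->R'->B->plug->C
Char 3 ('B'): step: R->6, L=0; B->plug->C->R->H->L->D->refl->H->L'->D->R'->A->plug->A
Char 4 ('A'): step: R->7, L=0; A->plug->A->R->A->L->A->refl->G->L'->E->R'->F->plug->F
Char 5 ('D'): step: R->0, L->1 (L advanced); D->plug->E->R->D->L->F->refl->E->L'->B->R'->G->plug->G
Char 6 ('A'): step: R->1, L=1; A->plug->A->R->F->L->B->refl->C->L'->G->R'->G->plug->G
Char 7 ('H'): step: R->2, L=1; H->plug->H->R->E->L->A->refl->G->L'->C->R'->B->plug->C
Char 8 ('B'): step: R->3, L=1; B->plug->C->R->H->L->H->refl->D->L'->A->R'->B->plug->C
Char 9 ('E'): step: R->4, L=1; E->plug->D->R->D->L->F->refl->E->L'->B->R'->E->plug->D
Char 10 ('A'): step: R->5, L=1; A->plug->A->R->F->L->B->refl->C->L'->G->R'->H->plug->H
Char 11 ('E'): step: R->6, L=1; E->plug->D->R->A->L->D->refl->H->L'->H->R'->C->plug->B

B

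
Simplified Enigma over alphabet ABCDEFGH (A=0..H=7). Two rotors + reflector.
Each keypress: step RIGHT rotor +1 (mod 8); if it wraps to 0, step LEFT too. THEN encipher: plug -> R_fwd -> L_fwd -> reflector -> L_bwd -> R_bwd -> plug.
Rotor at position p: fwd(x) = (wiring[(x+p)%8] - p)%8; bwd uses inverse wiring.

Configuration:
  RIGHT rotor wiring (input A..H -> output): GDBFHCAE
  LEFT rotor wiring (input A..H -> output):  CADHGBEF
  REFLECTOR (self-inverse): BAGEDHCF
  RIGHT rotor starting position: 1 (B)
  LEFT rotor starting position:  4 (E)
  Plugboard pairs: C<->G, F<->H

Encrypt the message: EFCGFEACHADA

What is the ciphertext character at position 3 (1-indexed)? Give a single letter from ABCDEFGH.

Char 1 ('E'): step: R->2, L=4; E->plug->E->R->G->L->H->refl->F->L'->B->R'->H->plug->F
Char 2 ('F'): step: R->3, L=4; F->plug->H->R->G->L->H->refl->F->L'->B->R'->E->plug->E
Char 3 ('C'): step: R->4, L=4; C->plug->G->R->F->L->E->refl->D->L'->H->R'->F->plug->H

H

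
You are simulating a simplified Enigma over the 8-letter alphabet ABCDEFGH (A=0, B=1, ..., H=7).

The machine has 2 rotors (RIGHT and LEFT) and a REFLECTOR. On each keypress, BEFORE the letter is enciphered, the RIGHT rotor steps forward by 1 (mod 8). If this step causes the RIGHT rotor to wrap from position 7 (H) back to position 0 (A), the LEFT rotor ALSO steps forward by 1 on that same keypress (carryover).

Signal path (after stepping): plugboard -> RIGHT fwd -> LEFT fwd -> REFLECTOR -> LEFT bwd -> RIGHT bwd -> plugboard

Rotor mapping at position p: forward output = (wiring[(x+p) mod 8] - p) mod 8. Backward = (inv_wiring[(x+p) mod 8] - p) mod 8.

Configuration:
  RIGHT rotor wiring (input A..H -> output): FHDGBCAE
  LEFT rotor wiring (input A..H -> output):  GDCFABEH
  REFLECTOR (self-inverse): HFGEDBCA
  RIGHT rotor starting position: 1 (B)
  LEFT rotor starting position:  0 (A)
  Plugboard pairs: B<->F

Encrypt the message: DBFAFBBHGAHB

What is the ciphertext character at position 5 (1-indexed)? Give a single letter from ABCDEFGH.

Char 1 ('D'): step: R->2, L=0; D->plug->D->R->A->L->G->refl->C->L'->C->R'->F->plug->B
Char 2 ('B'): step: R->3, L=0; B->plug->F->R->C->L->C->refl->G->L'->A->R'->H->plug->H
Char 3 ('F'): step: R->4, L=0; F->plug->B->R->G->L->E->refl->D->L'->B->R'->E->plug->E
Char 4 ('A'): step: R->5, L=0; A->plug->A->R->F->L->B->refl->F->L'->D->R'->B->plug->F
Char 5 ('F'): step: R->6, L=0; F->plug->B->R->G->L->E->refl->D->L'->B->R'->D->plug->D

D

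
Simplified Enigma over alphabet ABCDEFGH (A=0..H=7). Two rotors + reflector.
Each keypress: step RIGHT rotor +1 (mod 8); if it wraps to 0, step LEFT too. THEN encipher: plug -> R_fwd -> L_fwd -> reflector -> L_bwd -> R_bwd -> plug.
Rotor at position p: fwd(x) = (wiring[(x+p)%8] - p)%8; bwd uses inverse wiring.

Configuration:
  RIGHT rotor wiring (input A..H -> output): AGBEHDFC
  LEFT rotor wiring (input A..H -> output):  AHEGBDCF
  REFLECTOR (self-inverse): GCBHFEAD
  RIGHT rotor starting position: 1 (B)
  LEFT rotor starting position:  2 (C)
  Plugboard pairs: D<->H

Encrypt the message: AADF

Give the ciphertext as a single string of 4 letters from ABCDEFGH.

Char 1 ('A'): step: R->2, L=2; A->plug->A->R->H->L->F->refl->E->L'->B->R'->D->plug->H
Char 2 ('A'): step: R->3, L=2; A->plug->A->R->B->L->E->refl->F->L'->H->R'->E->plug->E
Char 3 ('D'): step: R->4, L=2; D->plug->H->R->A->L->C->refl->B->L'->D->R'->A->plug->A
Char 4 ('F'): step: R->5, L=2; F->plug->F->R->E->L->A->refl->G->L'->G->R'->A->plug->A

Answer: HEAA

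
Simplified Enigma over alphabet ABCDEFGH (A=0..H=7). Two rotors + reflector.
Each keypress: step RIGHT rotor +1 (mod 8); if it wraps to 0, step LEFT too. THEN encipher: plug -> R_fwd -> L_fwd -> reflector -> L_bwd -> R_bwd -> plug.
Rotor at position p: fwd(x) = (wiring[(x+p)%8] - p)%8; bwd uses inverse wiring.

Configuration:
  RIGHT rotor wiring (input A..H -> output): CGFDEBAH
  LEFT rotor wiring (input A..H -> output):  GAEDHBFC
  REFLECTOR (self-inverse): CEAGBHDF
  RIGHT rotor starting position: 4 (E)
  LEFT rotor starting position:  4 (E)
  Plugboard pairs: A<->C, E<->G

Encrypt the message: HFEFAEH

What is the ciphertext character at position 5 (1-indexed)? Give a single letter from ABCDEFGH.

Char 1 ('H'): step: R->5, L=4; H->plug->H->R->H->L->H->refl->F->L'->B->R'->E->plug->G
Char 2 ('F'): step: R->6, L=4; F->plug->F->R->F->L->E->refl->B->L'->C->R'->A->plug->C
Char 3 ('E'): step: R->7, L=4; E->plug->G->R->C->L->B->refl->E->L'->F->R'->F->plug->F
Char 4 ('F'): step: R->0, L->5 (L advanced); F->plug->F->R->B->L->A->refl->C->L'->H->R'->H->plug->H
Char 5 ('A'): step: R->1, L=5; A->plug->C->R->C->L->F->refl->H->L'->F->R'->A->plug->C

C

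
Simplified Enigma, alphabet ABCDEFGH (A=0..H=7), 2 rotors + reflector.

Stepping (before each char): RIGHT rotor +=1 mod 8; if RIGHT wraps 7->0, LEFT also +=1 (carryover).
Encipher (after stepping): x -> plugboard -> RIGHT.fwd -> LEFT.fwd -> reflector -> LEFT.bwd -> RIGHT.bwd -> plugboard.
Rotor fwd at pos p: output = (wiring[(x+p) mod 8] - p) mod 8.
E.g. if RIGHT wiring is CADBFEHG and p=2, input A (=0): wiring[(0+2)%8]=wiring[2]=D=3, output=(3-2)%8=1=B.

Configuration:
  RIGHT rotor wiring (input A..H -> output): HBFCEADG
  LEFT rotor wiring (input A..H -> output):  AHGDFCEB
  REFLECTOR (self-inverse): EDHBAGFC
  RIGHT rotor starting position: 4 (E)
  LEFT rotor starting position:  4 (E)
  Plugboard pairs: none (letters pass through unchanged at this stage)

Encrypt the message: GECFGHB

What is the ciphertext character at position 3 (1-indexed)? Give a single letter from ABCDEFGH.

Char 1 ('G'): step: R->5, L=4; G->plug->G->R->F->L->D->refl->B->L'->A->R'->F->plug->F
Char 2 ('E'): step: R->6, L=4; E->plug->E->R->H->L->H->refl->C->L'->G->R'->G->plug->G
Char 3 ('C'): step: R->7, L=4; C->plug->C->R->C->L->A->refl->E->L'->E->R'->H->plug->H

H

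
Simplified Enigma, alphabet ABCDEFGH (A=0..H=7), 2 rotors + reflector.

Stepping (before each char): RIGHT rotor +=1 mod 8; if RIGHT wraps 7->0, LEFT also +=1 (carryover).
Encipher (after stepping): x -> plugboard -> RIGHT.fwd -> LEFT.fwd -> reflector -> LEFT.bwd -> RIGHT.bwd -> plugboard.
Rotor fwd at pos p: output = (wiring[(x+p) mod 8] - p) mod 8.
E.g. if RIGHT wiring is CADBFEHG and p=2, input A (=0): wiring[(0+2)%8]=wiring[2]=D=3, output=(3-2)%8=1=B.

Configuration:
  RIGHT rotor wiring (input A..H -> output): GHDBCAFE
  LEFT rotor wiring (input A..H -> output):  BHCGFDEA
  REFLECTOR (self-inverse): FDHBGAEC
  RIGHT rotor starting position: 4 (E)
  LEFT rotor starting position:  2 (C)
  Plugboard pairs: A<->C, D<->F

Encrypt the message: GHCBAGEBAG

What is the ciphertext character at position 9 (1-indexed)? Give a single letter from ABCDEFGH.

Char 1 ('G'): step: R->5, L=2; G->plug->G->R->E->L->C->refl->H->L'->G->R'->F->plug->D
Char 2 ('H'): step: R->6, L=2; H->plug->H->R->C->L->D->refl->B->L'->D->R'->F->plug->D
Char 3 ('C'): step: R->7, L=2; C->plug->A->R->F->L->G->refl->E->L'->B->R'->G->plug->G
Char 4 ('B'): step: R->0, L->3 (L advanced); B->plug->B->R->H->L->H->refl->C->L'->B->R'->D->plug->F
Char 5 ('A'): step: R->1, L=3; A->plug->C->R->A->L->D->refl->B->L'->D->R'->G->plug->G
Char 6 ('G'): step: R->2, L=3; G->plug->G->R->E->L->F->refl->A->L'->C->R'->F->plug->D
Char 7 ('E'): step: R->3, L=3; E->plug->E->R->B->L->C->refl->H->L'->H->R'->B->plug->B
Char 8 ('B'): step: R->4, L=3; B->plug->B->R->E->L->F->refl->A->L'->C->R'->E->plug->E
Char 9 ('A'): step: R->5, L=3; A->plug->C->R->H->L->H->refl->C->L'->B->R'->D->plug->F

F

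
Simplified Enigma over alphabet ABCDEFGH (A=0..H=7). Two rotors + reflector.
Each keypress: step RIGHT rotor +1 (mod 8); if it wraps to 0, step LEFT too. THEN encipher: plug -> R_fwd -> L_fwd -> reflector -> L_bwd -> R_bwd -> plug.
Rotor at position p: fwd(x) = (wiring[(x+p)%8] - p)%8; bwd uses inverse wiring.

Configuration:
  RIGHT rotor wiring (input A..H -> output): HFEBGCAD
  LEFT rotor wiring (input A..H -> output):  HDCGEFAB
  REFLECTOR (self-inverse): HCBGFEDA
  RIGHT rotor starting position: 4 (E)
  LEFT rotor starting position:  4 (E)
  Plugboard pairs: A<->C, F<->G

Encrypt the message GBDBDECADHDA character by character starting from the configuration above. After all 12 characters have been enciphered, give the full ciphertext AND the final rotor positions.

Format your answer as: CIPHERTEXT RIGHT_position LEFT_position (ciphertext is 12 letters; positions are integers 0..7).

Char 1 ('G'): step: R->5, L=4; G->plug->F->R->H->L->C->refl->B->L'->B->R'->H->plug->H
Char 2 ('B'): step: R->6, L=4; B->plug->B->R->F->L->H->refl->A->L'->A->R'->G->plug->F
Char 3 ('D'): step: R->7, L=4; D->plug->D->R->F->L->H->refl->A->L'->A->R'->B->plug->B
Char 4 ('B'): step: R->0, L->5 (L advanced); B->plug->B->R->F->L->F->refl->E->L'->C->R'->F->plug->G
Char 5 ('D'): step: R->1, L=5; D->plug->D->R->F->L->F->refl->E->L'->C->R'->G->plug->F
Char 6 ('E'): step: R->2, L=5; E->plug->E->R->G->L->B->refl->C->L'->D->R'->H->plug->H
Char 7 ('C'): step: R->3, L=5; C->plug->A->R->G->L->B->refl->C->L'->D->R'->B->plug->B
Char 8 ('A'): step: R->4, L=5; A->plug->C->R->E->L->G->refl->D->L'->B->R'->F->plug->G
Char 9 ('D'): step: R->5, L=5; D->plug->D->R->C->L->E->refl->F->L'->F->R'->A->plug->C
Char 10 ('H'): step: R->6, L=5; H->plug->H->R->E->L->G->refl->D->L'->B->R'->C->plug->A
Char 11 ('D'): step: R->7, L=5; D->plug->D->R->F->L->F->refl->E->L'->C->R'->E->plug->E
Char 12 ('A'): step: R->0, L->6 (L advanced); A->plug->C->R->E->L->E->refl->F->L'->D->R'->H->plug->H
Final: ciphertext=HFBGFHBGCAEH, RIGHT=0, LEFT=6

Answer: HFBGFHBGCAEH 0 6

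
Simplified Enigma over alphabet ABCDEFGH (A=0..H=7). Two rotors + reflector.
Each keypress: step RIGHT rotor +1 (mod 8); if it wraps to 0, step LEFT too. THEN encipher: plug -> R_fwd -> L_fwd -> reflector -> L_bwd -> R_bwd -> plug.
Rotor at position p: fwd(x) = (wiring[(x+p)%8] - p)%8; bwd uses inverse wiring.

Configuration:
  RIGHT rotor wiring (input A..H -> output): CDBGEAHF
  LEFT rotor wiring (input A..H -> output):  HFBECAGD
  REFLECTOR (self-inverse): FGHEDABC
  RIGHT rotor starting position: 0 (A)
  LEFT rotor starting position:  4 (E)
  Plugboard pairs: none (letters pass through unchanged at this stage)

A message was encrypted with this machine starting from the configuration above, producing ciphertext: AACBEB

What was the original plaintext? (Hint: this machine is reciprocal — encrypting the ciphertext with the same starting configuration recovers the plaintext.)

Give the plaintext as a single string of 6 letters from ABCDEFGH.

Char 1 ('A'): step: R->1, L=4; A->plug->A->R->C->L->C->refl->H->L'->D->R'->D->plug->D
Char 2 ('A'): step: R->2, L=4; A->plug->A->R->H->L->A->refl->F->L'->G->R'->D->plug->D
Char 3 ('C'): step: R->3, L=4; C->plug->C->R->F->L->B->refl->G->L'->A->R'->G->plug->G
Char 4 ('B'): step: R->4, L=4; B->plug->B->R->E->L->D->refl->E->L'->B->R'->D->plug->D
Char 5 ('E'): step: R->5, L=4; E->plug->E->R->G->L->F->refl->A->L'->H->R'->H->plug->H
Char 6 ('B'): step: R->6, L=4; B->plug->B->R->H->L->A->refl->F->L'->G->R'->G->plug->G

Answer: DDGDHG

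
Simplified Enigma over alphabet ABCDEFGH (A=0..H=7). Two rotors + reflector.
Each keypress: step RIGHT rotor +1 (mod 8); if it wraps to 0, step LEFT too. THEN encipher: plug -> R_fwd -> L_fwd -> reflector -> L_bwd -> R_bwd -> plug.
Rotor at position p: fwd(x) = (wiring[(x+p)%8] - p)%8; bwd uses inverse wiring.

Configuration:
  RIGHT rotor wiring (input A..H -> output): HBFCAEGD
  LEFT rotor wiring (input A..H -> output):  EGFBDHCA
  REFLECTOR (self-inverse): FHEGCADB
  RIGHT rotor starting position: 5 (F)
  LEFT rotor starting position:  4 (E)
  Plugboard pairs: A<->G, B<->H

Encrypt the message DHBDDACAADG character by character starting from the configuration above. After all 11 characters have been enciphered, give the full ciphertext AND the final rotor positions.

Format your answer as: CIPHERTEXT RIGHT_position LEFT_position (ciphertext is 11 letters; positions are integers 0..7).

Answer: HDFABEDHEHF 0 6

Derivation:
Char 1 ('D'): step: R->6, L=4; D->plug->D->R->D->L->E->refl->C->L'->F->R'->B->plug->H
Char 2 ('H'): step: R->7, L=4; H->plug->B->R->A->L->H->refl->B->L'->G->R'->D->plug->D
Char 3 ('B'): step: R->0, L->5 (L advanced); B->plug->H->R->D->L->H->refl->B->L'->E->R'->F->plug->F
Char 4 ('D'): step: R->1, L=5; D->plug->D->R->H->L->G->refl->D->L'->C->R'->G->plug->A
Char 5 ('D'): step: R->2, L=5; D->plug->D->R->C->L->D->refl->G->L'->H->R'->H->plug->B
Char 6 ('A'): step: R->3, L=5; A->plug->G->R->G->L->E->refl->C->L'->A->R'->E->plug->E
Char 7 ('C'): step: R->4, L=5; C->plug->C->R->C->L->D->refl->G->L'->H->R'->D->plug->D
Char 8 ('A'): step: R->5, L=5; A->plug->G->R->F->L->A->refl->F->L'->B->R'->B->plug->H
Char 9 ('A'): step: R->6, L=5; A->plug->G->R->C->L->D->refl->G->L'->H->R'->E->plug->E
Char 10 ('D'): step: R->7, L=5; D->plug->D->R->G->L->E->refl->C->L'->A->R'->B->plug->H
Char 11 ('G'): step: R->0, L->6 (L advanced); G->plug->A->R->H->L->B->refl->H->L'->E->R'->F->plug->F
Final: ciphertext=HDFABEDHEHF, RIGHT=0, LEFT=6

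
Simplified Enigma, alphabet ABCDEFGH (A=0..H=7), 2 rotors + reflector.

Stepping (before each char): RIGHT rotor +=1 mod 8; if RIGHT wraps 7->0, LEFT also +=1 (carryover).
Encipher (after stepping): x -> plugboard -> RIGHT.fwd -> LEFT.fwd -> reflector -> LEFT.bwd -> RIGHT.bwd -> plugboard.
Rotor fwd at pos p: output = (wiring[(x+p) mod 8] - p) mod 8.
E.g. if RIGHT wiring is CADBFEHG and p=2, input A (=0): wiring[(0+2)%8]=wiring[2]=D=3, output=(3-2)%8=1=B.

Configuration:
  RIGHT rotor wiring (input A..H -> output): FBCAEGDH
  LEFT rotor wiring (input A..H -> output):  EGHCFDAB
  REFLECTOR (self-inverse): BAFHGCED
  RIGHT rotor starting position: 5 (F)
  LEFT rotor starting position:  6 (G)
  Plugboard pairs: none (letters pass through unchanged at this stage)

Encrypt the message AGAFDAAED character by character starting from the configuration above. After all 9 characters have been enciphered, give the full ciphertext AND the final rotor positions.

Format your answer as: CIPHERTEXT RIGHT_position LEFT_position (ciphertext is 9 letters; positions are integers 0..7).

Char 1 ('A'): step: R->6, L=6; A->plug->A->R->F->L->E->refl->G->L'->C->R'->F->plug->F
Char 2 ('G'): step: R->7, L=6; G->plug->G->R->H->L->F->refl->C->L'->A->R'->A->plug->A
Char 3 ('A'): step: R->0, L->7 (L advanced); A->plug->A->R->F->L->G->refl->E->L'->G->R'->F->plug->F
Char 4 ('F'): step: R->1, L=7; F->plug->F->R->C->L->H->refl->D->L'->E->R'->H->plug->H
Char 5 ('D'): step: R->2, L=7; D->plug->D->R->E->L->D->refl->H->L'->C->R'->C->plug->C
Char 6 ('A'): step: R->3, L=7; A->plug->A->R->F->L->G->refl->E->L'->G->R'->G->plug->G
Char 7 ('A'): step: R->4, L=7; A->plug->A->R->A->L->C->refl->F->L'->B->R'->E->plug->E
Char 8 ('E'): step: R->5, L=7; E->plug->E->R->E->L->D->refl->H->L'->C->R'->C->plug->C
Char 9 ('D'): step: R->6, L=7; D->plug->D->R->D->L->A->refl->B->L'->H->R'->C->plug->C
Final: ciphertext=FAFHCGECC, RIGHT=6, LEFT=7

Answer: FAFHCGECC 6 7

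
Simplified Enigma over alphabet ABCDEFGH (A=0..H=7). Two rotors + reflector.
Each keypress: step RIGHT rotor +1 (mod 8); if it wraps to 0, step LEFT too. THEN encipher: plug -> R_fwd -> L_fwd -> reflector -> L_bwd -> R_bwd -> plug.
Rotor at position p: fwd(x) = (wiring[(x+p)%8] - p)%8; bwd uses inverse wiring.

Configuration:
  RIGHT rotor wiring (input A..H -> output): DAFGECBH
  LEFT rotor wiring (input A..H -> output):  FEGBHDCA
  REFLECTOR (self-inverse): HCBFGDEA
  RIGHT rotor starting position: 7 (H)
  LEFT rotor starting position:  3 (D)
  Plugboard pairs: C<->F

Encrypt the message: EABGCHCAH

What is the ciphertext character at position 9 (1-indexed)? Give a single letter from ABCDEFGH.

Char 1 ('E'): step: R->0, L->4 (L advanced); E->plug->E->R->E->L->B->refl->C->L'->G->R'->D->plug->D
Char 2 ('A'): step: R->1, L=4; A->plug->A->R->H->L->F->refl->D->L'->A->R'->F->plug->C
Char 3 ('B'): step: R->2, L=4; B->plug->B->R->E->L->B->refl->C->L'->G->R'->H->plug->H
Char 4 ('G'): step: R->3, L=4; G->plug->G->R->F->L->A->refl->H->L'->B->R'->B->plug->B
Char 5 ('C'): step: R->4, L=4; C->plug->F->R->E->L->B->refl->C->L'->G->R'->B->plug->B
Char 6 ('H'): step: R->5, L=4; H->plug->H->R->H->L->F->refl->D->L'->A->R'->F->plug->C
Char 7 ('C'): step: R->6, L=4; C->plug->F->R->A->L->D->refl->F->L'->H->R'->E->plug->E
Char 8 ('A'): step: R->7, L=4; A->plug->A->R->A->L->D->refl->F->L'->H->R'->E->plug->E
Char 9 ('H'): step: R->0, L->5 (L advanced); H->plug->H->R->H->L->C->refl->B->L'->F->R'->C->plug->F

F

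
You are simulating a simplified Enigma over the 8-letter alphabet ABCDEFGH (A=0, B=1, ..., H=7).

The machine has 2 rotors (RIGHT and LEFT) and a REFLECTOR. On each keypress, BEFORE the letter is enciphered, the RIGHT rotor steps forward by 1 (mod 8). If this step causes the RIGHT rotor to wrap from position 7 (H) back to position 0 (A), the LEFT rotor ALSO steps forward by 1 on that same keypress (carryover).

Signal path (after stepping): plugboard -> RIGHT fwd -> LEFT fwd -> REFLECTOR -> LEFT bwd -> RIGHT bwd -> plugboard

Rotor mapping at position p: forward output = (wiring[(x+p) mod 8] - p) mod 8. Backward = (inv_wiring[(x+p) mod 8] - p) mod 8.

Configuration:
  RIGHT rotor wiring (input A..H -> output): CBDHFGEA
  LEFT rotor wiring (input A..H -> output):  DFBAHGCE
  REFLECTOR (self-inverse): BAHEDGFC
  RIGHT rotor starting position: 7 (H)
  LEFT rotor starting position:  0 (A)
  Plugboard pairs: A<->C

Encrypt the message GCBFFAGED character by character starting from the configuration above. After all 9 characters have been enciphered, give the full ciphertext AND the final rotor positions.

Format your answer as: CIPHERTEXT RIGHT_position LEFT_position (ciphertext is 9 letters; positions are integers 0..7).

Char 1 ('G'): step: R->0, L->1 (L advanced); G->plug->G->R->E->L->F->refl->G->L'->D->R'->C->plug->A
Char 2 ('C'): step: R->1, L=1; C->plug->A->R->A->L->E->refl->D->L'->G->R'->C->plug->A
Char 3 ('B'): step: R->2, L=1; B->plug->B->R->F->L->B->refl->A->L'->B->R'->A->plug->C
Char 4 ('F'): step: R->3, L=1; F->plug->F->R->H->L->C->refl->H->L'->C->R'->B->plug->B
Char 5 ('F'): step: R->4, L=1; F->plug->F->R->F->L->B->refl->A->L'->B->R'->A->plug->C
Char 6 ('A'): step: R->5, L=1; A->plug->C->R->D->L->G->refl->F->L'->E->R'->E->plug->E
Char 7 ('G'): step: R->6, L=1; G->plug->G->R->H->L->C->refl->H->L'->C->R'->B->plug->B
Char 8 ('E'): step: R->7, L=1; E->plug->E->R->A->L->E->refl->D->L'->G->R'->F->plug->F
Char 9 ('D'): step: R->0, L->2 (L advanced); D->plug->D->R->H->L->D->refl->E->L'->D->R'->C->plug->A
Final: ciphertext=AACBCEBFA, RIGHT=0, LEFT=2

Answer: AACBCEBFA 0 2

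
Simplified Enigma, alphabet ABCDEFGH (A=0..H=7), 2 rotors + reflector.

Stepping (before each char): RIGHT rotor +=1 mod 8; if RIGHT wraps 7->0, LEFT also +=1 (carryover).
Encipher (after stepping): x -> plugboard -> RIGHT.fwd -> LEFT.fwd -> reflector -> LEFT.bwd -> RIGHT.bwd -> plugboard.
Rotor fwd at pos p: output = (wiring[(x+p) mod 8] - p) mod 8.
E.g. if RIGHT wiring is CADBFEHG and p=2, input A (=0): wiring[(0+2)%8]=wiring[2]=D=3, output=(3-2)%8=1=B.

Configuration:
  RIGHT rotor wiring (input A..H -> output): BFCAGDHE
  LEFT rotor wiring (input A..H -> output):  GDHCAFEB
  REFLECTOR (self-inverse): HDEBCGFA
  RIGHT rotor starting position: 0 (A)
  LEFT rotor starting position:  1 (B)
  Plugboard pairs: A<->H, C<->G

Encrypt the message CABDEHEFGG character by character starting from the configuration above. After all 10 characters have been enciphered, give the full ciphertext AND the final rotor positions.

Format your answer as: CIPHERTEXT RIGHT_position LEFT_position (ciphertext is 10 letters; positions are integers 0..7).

Char 1 ('C'): step: R->1, L=1; C->plug->G->R->D->L->H->refl->A->L'->G->R'->F->plug->F
Char 2 ('A'): step: R->2, L=1; A->plug->H->R->D->L->H->refl->A->L'->G->R'->B->plug->B
Char 3 ('B'): step: R->3, L=1; B->plug->B->R->D->L->H->refl->A->L'->G->R'->F->plug->F
Char 4 ('D'): step: R->4, L=1; D->plug->D->R->A->L->C->refl->E->L'->E->R'->H->plug->A
Char 5 ('E'): step: R->5, L=1; E->plug->E->R->A->L->C->refl->E->L'->E->R'->D->plug->D
Char 6 ('H'): step: R->6, L=1; H->plug->A->R->B->L->G->refl->F->L'->H->R'->D->plug->D
Char 7 ('E'): step: R->7, L=1; E->plug->E->R->B->L->G->refl->F->L'->H->R'->F->plug->F
Char 8 ('F'): step: R->0, L->2 (L advanced); F->plug->F->R->D->L->D->refl->B->L'->H->R'->G->plug->C
Char 9 ('G'): step: R->1, L=2; G->plug->C->R->H->L->B->refl->D->L'->D->R'->G->plug->C
Char 10 ('G'): step: R->2, L=2; G->plug->C->R->E->L->C->refl->E->L'->G->R'->B->plug->B
Final: ciphertext=FBFADDFCCB, RIGHT=2, LEFT=2

Answer: FBFADDFCCB 2 2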